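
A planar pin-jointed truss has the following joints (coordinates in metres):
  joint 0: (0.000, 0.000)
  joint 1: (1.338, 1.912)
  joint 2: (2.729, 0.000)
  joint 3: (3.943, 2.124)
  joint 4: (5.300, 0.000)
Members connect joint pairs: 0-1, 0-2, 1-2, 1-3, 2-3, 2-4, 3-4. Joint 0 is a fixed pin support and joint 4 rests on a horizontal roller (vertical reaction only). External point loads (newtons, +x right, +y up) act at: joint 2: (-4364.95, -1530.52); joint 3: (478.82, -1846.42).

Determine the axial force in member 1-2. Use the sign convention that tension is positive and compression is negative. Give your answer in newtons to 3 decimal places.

N=5 nodes, M=7 members, R=3 reactions → 2N=10, M+R=10
member 0 (0-1): L=2.3337, (cx,cy)=(0.5733,0.8193)
member 1 (0-2): L=2.7290, (cx,cy)=(1.0000,0.0000)
member 2 (1-2): L=2.3645, (cx,cy)=(0.5883,-0.8086)
member 3 (1-3): L=2.6136, (cx,cy)=(0.9967,0.0811)
member 4 (2-3): L=2.4465, (cx,cy)=(0.4962,0.8682)
member 5 (2-4): L=2.5710, (cx,cy)=(1.0000,0.0000)
member 6 (3-4): L=2.5205, (cx,cy)=(0.5384,-0.8427)
solve A·x = −loads:
  F[0-1] = -1248.9868 N (compression)
  F[0-2] = -3170.0268 N (compression)
  F[1-2] = +1126.6881 N (tension)
  F[1-3] = -1383.4897 N (compression)
  F[2-3] = +713.4702 N (tension)
  F[2-4] = +1503.7078 N (tension)
  F[3-4] = -2792.9750 N (compression)
  Rx@0 = +3886.1300 N
  Ry@0 = +1023.3104 N
  Ry@4 = +2353.6296 N

1126.688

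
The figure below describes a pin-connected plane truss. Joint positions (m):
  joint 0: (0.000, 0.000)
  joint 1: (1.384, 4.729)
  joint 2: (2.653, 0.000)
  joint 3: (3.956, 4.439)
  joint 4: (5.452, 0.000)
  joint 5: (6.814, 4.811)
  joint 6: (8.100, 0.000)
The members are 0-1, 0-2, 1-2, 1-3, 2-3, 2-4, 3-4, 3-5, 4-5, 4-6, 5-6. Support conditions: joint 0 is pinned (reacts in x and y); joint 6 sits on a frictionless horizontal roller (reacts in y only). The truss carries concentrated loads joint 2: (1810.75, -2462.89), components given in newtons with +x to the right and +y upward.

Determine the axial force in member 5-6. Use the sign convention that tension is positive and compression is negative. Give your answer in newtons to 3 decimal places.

-834.994

N=7 nodes, M=11 members, R=3 reactions → 2N=14, M+R=14
member 0 (0-1): L=4.9274, (cx,cy)=(0.2809,0.9597)
member 1 (0-2): L=2.6530, (cx,cy)=(1.0000,0.0000)
member 2 (1-2): L=4.8963, (cx,cy)=(0.2592,-0.9658)
member 3 (1-3): L=2.5883, (cx,cy)=(0.9937,-0.1120)
member 4 (2-3): L=4.6263, (cx,cy)=(0.2817,0.9595)
member 5 (2-4): L=2.7990, (cx,cy)=(1.0000,0.0000)
member 6 (3-4): L=4.6843, (cx,cy)=(0.3194,-0.9476)
member 7 (3-5): L=2.8821, (cx,cy)=(0.9916,0.1291)
member 8 (4-5): L=5.0001, (cx,cy)=(0.2724,0.9622)
member 9 (4-6): L=2.6480, (cx,cy)=(1.0000,0.0000)
member 10 (5-6): L=4.9799, (cx,cy)=(0.2582,-0.9661)
solve A·x = −loads:
  F[0-1] = -1725.6890 N (compression)
  F[0-2] = +2295.4624 N (tension)
  F[1-2] = +1826.6668 N (tension)
  F[1-3] = -964.2101 N (compression)
  F[2-3] = +728.1162 N (tension)
  F[2-4] = +753.0639 N (tension)
  F[3-4] = -914.5686 N (compression)
  F[3-5] = -464.8720 N (compression)
  F[4-5] = +900.7356 N (tension)
  F[4-6] = +215.6269 N (tension)
  F[5-6] = -834.9943 N (compression)
  Rx@0 = -1810.7500 N
  Ry@0 = +1656.2175 N
  Ry@6 = +806.6725 N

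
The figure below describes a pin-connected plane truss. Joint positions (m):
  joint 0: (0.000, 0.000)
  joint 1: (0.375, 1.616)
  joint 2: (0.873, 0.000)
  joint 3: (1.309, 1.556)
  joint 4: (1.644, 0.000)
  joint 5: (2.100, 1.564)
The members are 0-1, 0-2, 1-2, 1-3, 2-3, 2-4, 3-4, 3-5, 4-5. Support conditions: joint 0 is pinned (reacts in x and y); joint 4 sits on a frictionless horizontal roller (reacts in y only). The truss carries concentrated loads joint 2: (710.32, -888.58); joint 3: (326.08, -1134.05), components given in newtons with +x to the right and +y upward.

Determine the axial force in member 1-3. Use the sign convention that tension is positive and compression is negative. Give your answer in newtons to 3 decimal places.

-187.322

N=6 nodes, M=9 members, R=3 reactions → 2N=12, M+R=12
member 0 (0-1): L=1.6589, (cx,cy)=(0.2260,0.9741)
member 1 (0-2): L=0.8730, (cx,cy)=(1.0000,0.0000)
member 2 (1-2): L=1.6910, (cx,cy)=(0.2945,-0.9557)
member 3 (1-3): L=0.9359, (cx,cy)=(0.9979,-0.0641)
member 4 (2-3): L=1.6159, (cx,cy)=(0.2698,0.9629)
member 5 (2-4): L=0.7710, (cx,cy)=(1.0000,0.0000)
member 6 (3-4): L=1.5917, (cx,cy)=(0.2105,-0.9776)
member 7 (3-5): L=0.7910, (cx,cy)=(0.9999,0.0101)
member 8 (4-5): L=1.6291, (cx,cy)=(0.2799,0.9600)
solve A·x = −loads:
  F[0-1] = -348.1985 N (compression)
  F[0-2] = +1115.1096 N (tension)
  F[1-2] = +367.4925 N (tension)
  F[1-3] = -187.3219 N (compression)
  F[2-3] = +558.0833 N (tension)
  F[2-4] = +362.4382 N (tension)
  F[3-4] = -1722.0179 N (compression)
  F[3-5] = +0.0000 N (tension)
  F[4-5] = -0.0000 N (compression)
  Rx@0 = -1036.4000 N
  Ry@0 = +339.1858 N
  Ry@4 = +1683.4442 N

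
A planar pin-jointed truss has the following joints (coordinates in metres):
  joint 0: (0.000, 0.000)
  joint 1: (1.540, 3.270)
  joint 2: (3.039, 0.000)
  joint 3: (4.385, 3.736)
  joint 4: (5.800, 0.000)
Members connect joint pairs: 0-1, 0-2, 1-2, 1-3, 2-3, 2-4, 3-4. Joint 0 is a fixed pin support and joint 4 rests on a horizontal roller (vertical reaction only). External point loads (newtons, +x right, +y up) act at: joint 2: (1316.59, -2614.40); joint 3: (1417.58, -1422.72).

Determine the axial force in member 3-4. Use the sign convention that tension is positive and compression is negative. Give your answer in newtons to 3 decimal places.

-3591.423

N=5 nodes, M=7 members, R=3 reactions → 2N=10, M+R=10
member 0 (0-1): L=3.6145, (cx,cy)=(0.4261,0.9047)
member 1 (0-2): L=3.0390, (cx,cy)=(1.0000,0.0000)
member 2 (1-2): L=3.5972, (cx,cy)=(0.4167,-0.9090)
member 3 (1-3): L=2.8829, (cx,cy)=(0.9868,0.1616)
member 4 (2-3): L=3.9711, (cx,cy)=(0.3390,0.9408)
member 5 (2-4): L=2.7610, (cx,cy)=(1.0000,0.0000)
member 6 (3-4): L=3.9950, (cx,cy)=(0.3542,-0.9352)
solve A·x = −loads:
  F[0-1] = -750.0024 N (compression)
  F[0-2] = +3053.7186 N (tension)
  F[1-2] = +640.7295 N (tension)
  F[1-3] = -594.3646 N (compression)
  F[2-3] = +2159.8042 N (tension)
  F[2-4] = +1272.0600 N (tension)
  F[3-4] = -3591.4226 N (compression)
  Rx@0 = -2734.1700 N
  Ry@0 = +678.5221 N
  Ry@4 = +3358.5979 N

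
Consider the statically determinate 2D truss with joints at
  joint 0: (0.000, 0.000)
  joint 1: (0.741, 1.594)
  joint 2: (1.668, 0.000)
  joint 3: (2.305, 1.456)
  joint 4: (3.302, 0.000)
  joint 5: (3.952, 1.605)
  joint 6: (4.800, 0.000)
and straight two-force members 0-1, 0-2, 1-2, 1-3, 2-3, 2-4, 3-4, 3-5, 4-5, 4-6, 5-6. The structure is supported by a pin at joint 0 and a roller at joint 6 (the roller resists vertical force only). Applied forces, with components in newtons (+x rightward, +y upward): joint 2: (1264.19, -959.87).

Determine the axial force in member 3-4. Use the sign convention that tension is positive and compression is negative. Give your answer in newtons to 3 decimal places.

-439.693

N=7 nodes, M=11 members, R=3 reactions → 2N=14, M+R=14
member 0 (0-1): L=1.7578, (cx,cy)=(0.4215,0.9068)
member 1 (0-2): L=1.6680, (cx,cy)=(1.0000,0.0000)
member 2 (1-2): L=1.8440, (cx,cy)=(0.5027,-0.8644)
member 3 (1-3): L=1.5701, (cx,cy)=(0.9961,-0.0879)
member 4 (2-3): L=1.5892, (cx,cy)=(0.4008,0.9162)
member 5 (2-4): L=1.6340, (cx,cy)=(1.0000,0.0000)
member 6 (3-4): L=1.7646, (cx,cy)=(0.5650,-0.8251)
member 7 (3-5): L=1.6537, (cx,cy)=(0.9959,0.0901)
member 8 (4-5): L=1.7316, (cx,cy)=(0.3754,0.9269)
member 9 (4-6): L=1.4980, (cx,cy)=(1.0000,0.0000)
member 10 (5-6): L=1.8152, (cx,cy)=(0.4672,-0.8842)
solve A·x = −loads:
  F[0-1] = -690.6818 N (compression)
  F[0-2] = +1555.3440 N (tension)
  F[1-2] = +795.0422 N (tension)
  F[1-3] = -693.5250 N (compression)
  F[2-3] = +297.5453 N (tension)
  F[2-4] = +571.5792 N (tension)
  F[3-4] = -439.6930 N (compression)
  F[3-5] = -324.4774 N (compression)
  F[4-5] = +391.4121 N (tension)
  F[4-6] = +176.2333 N (tension)
  F[5-6] = -377.2493 N (compression)
  Rx@0 = -1264.1900 N
  Ry@0 = +626.3152 N
  Ry@6 = +333.5548 N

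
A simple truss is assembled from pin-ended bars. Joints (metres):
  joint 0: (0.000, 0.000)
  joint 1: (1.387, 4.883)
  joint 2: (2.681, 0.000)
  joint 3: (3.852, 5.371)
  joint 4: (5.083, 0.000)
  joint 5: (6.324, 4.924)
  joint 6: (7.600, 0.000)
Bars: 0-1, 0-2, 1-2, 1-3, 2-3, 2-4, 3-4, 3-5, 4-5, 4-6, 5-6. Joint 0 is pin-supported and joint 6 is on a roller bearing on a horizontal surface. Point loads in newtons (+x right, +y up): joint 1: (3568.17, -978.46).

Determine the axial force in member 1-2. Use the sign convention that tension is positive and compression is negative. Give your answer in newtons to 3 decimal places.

-3040.829

N=7 nodes, M=11 members, R=3 reactions → 2N=14, M+R=14
member 0 (0-1): L=5.0762, (cx,cy)=(0.2732,0.9619)
member 1 (0-2): L=2.6810, (cx,cy)=(1.0000,0.0000)
member 2 (1-2): L=5.0515, (cx,cy)=(0.2562,-0.9666)
member 3 (1-3): L=2.5128, (cx,cy)=(0.9810,0.1942)
member 4 (2-3): L=5.4972, (cx,cy)=(0.2130,0.9770)
member 5 (2-4): L=2.4020, (cx,cy)=(1.0000,0.0000)
member 6 (3-4): L=5.5103, (cx,cy)=(0.2234,-0.9747)
member 7 (3-5): L=2.5121, (cx,cy)=(0.9840,-0.1779)
member 8 (4-5): L=5.0780, (cx,cy)=(0.2444,0.9697)
member 9 (4-6): L=2.5170, (cx,cy)=(1.0000,0.0000)
member 10 (5-6): L=5.0866, (cx,cy)=(0.2509,-0.9680)
solve A·x = −loads:
  F[0-1] = +1551.7060 N (tension)
  F[0-2] = +3144.1854 N (tension)
  F[1-2] = -3040.8288 N (compression)
  F[1-3] = -2411.1541 N (compression)
  F[2-3] = +3008.4192 N (tension)
  F[2-4] = +1724.3997 N (tension)
  F[3-4] = -2311.0713 N (compression)
  F[3-5] = -1227.6957 N (compression)
  F[4-5] = +2323.1053 N (tension)
  F[4-6] = +640.3629 N (tension)
  F[5-6] = -2552.7416 N (compression)
  Rx@0 = -3568.1700 N
  Ry@0 = -1492.6582 N
  Ry@6 = +2471.1182 N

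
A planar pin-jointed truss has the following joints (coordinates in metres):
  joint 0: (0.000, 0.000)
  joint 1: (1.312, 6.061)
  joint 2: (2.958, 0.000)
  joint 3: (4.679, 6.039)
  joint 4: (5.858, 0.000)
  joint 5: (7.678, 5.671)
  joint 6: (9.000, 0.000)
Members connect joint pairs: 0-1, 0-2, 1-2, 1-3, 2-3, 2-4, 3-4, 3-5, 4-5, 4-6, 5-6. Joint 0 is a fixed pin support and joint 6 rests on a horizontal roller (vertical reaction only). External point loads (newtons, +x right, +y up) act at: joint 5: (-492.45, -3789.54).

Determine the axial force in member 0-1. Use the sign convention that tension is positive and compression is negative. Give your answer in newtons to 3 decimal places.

N=7 nodes, M=11 members, R=3 reactions → 2N=14, M+R=14
member 0 (0-1): L=6.2014, (cx,cy)=(0.2116,0.9774)
member 1 (0-2): L=2.9580, (cx,cy)=(1.0000,0.0000)
member 2 (1-2): L=6.2805, (cx,cy)=(0.2621,-0.9650)
member 3 (1-3): L=3.3671, (cx,cy)=(1.0000,-0.0065)
member 4 (2-3): L=6.2794, (cx,cy)=(0.2741,0.9617)
member 5 (2-4): L=2.9000, (cx,cy)=(1.0000,0.0000)
member 6 (3-4): L=6.1530, (cx,cy)=(0.1916,-0.9815)
member 7 (3-5): L=3.0215, (cx,cy)=(0.9926,-0.1218)
member 8 (4-5): L=5.9559, (cx,cy)=(0.3056,0.9522)
member 9 (4-6): L=3.1420, (cx,cy)=(1.0000,0.0000)
member 10 (5-6): L=5.8231, (cx,cy)=(0.2270,-0.9739)
solve A·x = −loads:
  F[0-1] = -887.0183 N (compression)
  F[0-2] = -304.7871 N (compression)
  F[1-2] = +901.2097 N (tension)
  F[1-3] = -423.8608 N (compression)
  F[2-3] = -904.3360 N (compression)
  F[2-4] = +179.2523 N (tension)
  F[3-4] = +991.0272 N (tension)
  F[3-5] = -868.0588 N (compression)
  F[4-5] = -1021.5272 N (compression)
  F[4-6] = +681.3045 N (tension)
  F[5-6] = -3000.9614 N (compression)
  Rx@0 = +492.4500 N
  Ry@0 = +866.9395 N
  Ry@6 = +2922.6005 N

-887.018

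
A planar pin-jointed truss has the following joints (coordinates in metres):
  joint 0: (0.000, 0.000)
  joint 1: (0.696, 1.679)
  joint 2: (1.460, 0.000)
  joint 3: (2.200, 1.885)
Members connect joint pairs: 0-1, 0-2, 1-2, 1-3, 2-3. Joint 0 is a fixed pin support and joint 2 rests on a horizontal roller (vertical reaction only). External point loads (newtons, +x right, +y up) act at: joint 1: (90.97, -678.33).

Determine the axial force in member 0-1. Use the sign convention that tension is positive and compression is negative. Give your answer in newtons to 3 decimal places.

-271.003

N=4 nodes, M=5 members, R=3 reactions → 2N=8, M+R=8
member 0 (0-1): L=1.8175, (cx,cy)=(0.3829,0.9238)
member 1 (0-2): L=1.4600, (cx,cy)=(1.0000,0.0000)
member 2 (1-2): L=1.8447, (cx,cy)=(0.4142,-0.9102)
member 3 (1-3): L=1.5180, (cx,cy)=(0.9907,0.1357)
member 4 (2-3): L=2.0250, (cx,cy)=(0.3654,0.9308)
solve A·x = −loads:
  F[0-1] = -271.0034 N (compression)
  F[0-2] = +194.7466 N (tension)
  F[1-2] = -470.2089 N (compression)
  F[1-3] = -0.0000 N (compression)
  F[2-3] = +0.0000 N (tension)
  Rx@0 = -90.9700 N
  Ry@0 = +250.3462 N
  Ry@2 = +427.9838 N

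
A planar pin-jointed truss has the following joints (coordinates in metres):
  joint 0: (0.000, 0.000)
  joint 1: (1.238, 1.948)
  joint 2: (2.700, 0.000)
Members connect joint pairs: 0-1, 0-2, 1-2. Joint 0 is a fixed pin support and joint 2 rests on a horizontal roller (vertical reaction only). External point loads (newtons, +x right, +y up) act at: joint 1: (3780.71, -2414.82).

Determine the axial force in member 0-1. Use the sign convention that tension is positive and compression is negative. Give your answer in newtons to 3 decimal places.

N=3 nodes, M=3 members, R=3 reactions → 2N=6, M+R=6
member 0 (0-1): L=2.3081, (cx,cy)=(0.5364,0.8440)
member 1 (0-2): L=2.7000, (cx,cy)=(1.0000,0.0000)
member 2 (1-2): L=2.4356, (cx,cy)=(0.6003,-0.7998)
solve A·x = −loads:
  F[0-1] = +1682.6558 N (tension)
  F[0-2] = +2878.1826 N (tension)
  F[1-2] = -4794.8714 N (compression)
  Rx@0 = -3780.7100 N
  Ry@0 = -1420.1319 N
  Ry@2 = +3834.9519 N

1682.656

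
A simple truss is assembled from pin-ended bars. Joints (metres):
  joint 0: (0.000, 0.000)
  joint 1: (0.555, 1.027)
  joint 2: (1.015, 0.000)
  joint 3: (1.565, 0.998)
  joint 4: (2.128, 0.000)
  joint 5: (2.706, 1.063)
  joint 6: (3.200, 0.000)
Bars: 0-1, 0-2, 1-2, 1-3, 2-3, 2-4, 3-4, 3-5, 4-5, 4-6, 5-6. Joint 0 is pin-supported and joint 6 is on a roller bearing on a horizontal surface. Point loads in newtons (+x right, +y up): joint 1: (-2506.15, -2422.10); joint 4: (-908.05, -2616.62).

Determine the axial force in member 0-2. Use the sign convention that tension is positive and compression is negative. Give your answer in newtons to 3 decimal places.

-1423.927

N=7 nodes, M=11 members, R=3 reactions → 2N=14, M+R=14
member 0 (0-1): L=1.1674, (cx,cy)=(0.4754,0.8798)
member 1 (0-2): L=1.0150, (cx,cy)=(1.0000,0.0000)
member 2 (1-2): L=1.1253, (cx,cy)=(0.4088,-0.9126)
member 3 (1-3): L=1.0104, (cx,cy)=(0.9996,-0.0287)
member 4 (2-3): L=1.1395, (cx,cy)=(0.4827,0.8758)
member 5 (2-4): L=1.1130, (cx,cy)=(1.0000,0.0000)
member 6 (3-4): L=1.1459, (cx,cy)=(0.4913,-0.8710)
member 7 (3-5): L=1.1428, (cx,cy)=(0.9984,0.0569)
member 8 (4-5): L=1.2100, (cx,cy)=(0.4777,0.8785)
member 9 (4-6): L=1.0720, (cx,cy)=(1.0000,0.0000)
member 10 (5-6): L=1.1722, (cx,cy)=(0.4214,-0.9069)
solve A·x = −loads:
  F[0-1] = -4186.2820 N (compression)
  F[0-2] = -1423.9266 N (compression)
  F[1-2] = +1383.0533 N (tension)
  F[1-3] = -49.5017 N (compression)
  F[2-3] = -1441.2098 N (compression)
  F[2-4] = -162.9548 N (compression)
  F[3-4] = +1355.2961 N (tension)
  F[3-5] = -1413.2916 N (compression)
  F[4-5] = +1634.7819 N (tension)
  F[4-6] = +630.0790 N (tension)
  F[5-6] = -1495.0723 N (compression)
  Rx@0 = +3414.2000 N
  Ry@0 = +3682.9022 N
  Ry@6 = +1355.8178 N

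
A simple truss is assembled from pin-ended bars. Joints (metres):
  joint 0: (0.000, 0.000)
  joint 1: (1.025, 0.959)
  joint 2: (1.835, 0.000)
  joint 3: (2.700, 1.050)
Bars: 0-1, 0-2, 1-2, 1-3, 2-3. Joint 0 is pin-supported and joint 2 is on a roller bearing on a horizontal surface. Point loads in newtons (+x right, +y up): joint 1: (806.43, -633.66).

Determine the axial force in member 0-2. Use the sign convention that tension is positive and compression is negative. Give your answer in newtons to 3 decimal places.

N=4 nodes, M=5 members, R=3 reactions → 2N=8, M+R=8
member 0 (0-1): L=1.4037, (cx,cy)=(0.7302,0.6832)
member 1 (0-2): L=1.8350, (cx,cy)=(1.0000,0.0000)
member 2 (1-2): L=1.2553, (cx,cy)=(0.6453,-0.7640)
member 3 (1-3): L=1.6775, (cx,cy)=(0.9985,0.0542)
member 4 (2-3): L=1.3604, (cx,cy)=(0.6358,0.7718)
solve A·x = −loads:
  F[0-1] = +207.4701 N (tension)
  F[0-2] = +654.9300 N (tension)
  F[1-2] = -1014.9808 N (compression)
  F[1-3] = -0.0000 N (compression)
  F[2-3] = +0.0000 N (tension)
  Rx@0 = -806.4300 N
  Ry@0 = -141.7448 N
  Ry@2 = +775.4048 N

654.930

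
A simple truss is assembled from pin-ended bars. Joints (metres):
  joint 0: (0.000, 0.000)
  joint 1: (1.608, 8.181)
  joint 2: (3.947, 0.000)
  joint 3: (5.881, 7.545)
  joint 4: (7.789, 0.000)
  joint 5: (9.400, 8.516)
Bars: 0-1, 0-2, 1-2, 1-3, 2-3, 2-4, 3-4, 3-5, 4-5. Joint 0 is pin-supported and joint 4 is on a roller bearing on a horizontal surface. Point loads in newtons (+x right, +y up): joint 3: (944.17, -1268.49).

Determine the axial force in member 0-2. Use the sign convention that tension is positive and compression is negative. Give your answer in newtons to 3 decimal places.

825.479

N=6 nodes, M=9 members, R=3 reactions → 2N=12, M+R=12
member 0 (0-1): L=8.3375, (cx,cy)=(0.1929,0.9812)
member 1 (0-2): L=3.9470, (cx,cy)=(1.0000,0.0000)
member 2 (1-2): L=8.5088, (cx,cy)=(0.2749,-0.9615)
member 3 (1-3): L=4.3201, (cx,cy)=(0.9891,-0.1472)
member 4 (2-3): L=7.7889, (cx,cy)=(0.2483,0.9687)
member 5 (2-4): L=3.8420, (cx,cy)=(1.0000,0.0000)
member 6 (3-4): L=7.7825, (cx,cy)=(0.2452,-0.9695)
member 7 (3-5): L=3.6505, (cx,cy)=(0.9640,0.2660)
member 8 (4-5): L=8.6670, (cx,cy)=(0.1859,0.9826)
solve A·x = −loads:
  F[0-1] = +615.4163 N (tension)
  F[0-2] = +825.4791 N (tension)
  F[1-2] = -675.1636 N (compression)
  F[1-3] = +307.6400 N (tension)
  F[2-3] = +670.1399 N (tension)
  F[2-4] = +473.4855 N (tension)
  F[3-4] = -1931.2928 N (compression)
  F[3-5] = -0.0000 N (compression)
  F[4-5] = +0.0000 N (tension)
  Rx@0 = -944.1700 N
  Ry@0 = -603.8623 N
  Ry@4 = +1872.3523 N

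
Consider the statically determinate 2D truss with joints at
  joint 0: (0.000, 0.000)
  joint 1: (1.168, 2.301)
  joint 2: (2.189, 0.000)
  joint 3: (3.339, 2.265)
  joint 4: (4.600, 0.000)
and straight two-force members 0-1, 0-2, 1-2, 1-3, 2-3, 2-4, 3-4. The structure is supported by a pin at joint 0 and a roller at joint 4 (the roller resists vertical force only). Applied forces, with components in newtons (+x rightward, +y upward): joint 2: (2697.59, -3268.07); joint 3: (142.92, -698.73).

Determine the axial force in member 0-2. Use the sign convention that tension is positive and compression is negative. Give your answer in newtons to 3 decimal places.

3771.492

N=5 nodes, M=7 members, R=3 reactions → 2N=10, M+R=10
member 0 (0-1): L=2.5805, (cx,cy)=(0.4526,0.8917)
member 1 (0-2): L=2.1890, (cx,cy)=(1.0000,0.0000)
member 2 (1-2): L=2.5173, (cx,cy)=(0.4056,-0.9141)
member 3 (1-3): L=2.1713, (cx,cy)=(0.9999,-0.0166)
member 4 (2-3): L=2.5402, (cx,cy)=(0.4527,0.8917)
member 5 (2-4): L=2.4110, (cx,cy)=(1.0000,0.0000)
member 6 (3-4): L=2.5924, (cx,cy)=(0.4864,-0.8737)
solve A·x = −loads:
  F[0-1] = -2056.8235 N (compression)
  F[0-2] = +3771.4916 N (tension)
  F[1-2] = +2038.3984 N (tension)
  F[1-3] = -1757.9681 N (compression)
  F[2-3] = +1575.5625 N (tension)
  F[2-4] = +1187.3634 N (tension)
  F[3-4] = -2440.9810 N (compression)
  Rx@0 = -2840.5100 N
  Ry@0 = +1834.0655 N
  Ry@4 = +2132.7345 N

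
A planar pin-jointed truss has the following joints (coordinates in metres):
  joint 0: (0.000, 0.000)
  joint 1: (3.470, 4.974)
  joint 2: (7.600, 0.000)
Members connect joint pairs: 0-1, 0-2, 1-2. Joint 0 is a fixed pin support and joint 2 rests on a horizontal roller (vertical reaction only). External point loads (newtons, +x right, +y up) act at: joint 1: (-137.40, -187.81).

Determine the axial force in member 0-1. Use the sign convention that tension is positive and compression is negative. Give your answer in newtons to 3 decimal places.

N=3 nodes, M=3 members, R=3 reactions → 2N=6, M+R=6
member 0 (0-1): L=6.0648, (cx,cy)=(0.5722,0.8201)
member 1 (0-2): L=7.6000, (cx,cy)=(1.0000,0.0000)
member 2 (1-2): L=6.4651, (cx,cy)=(0.6388,-0.7694)
solve A·x = −loads:
  F[0-1] = -234.0862 N (compression)
  F[0-2] = -3.4662 N (compression)
  F[1-2] = +5.4261 N (tension)
  Rx@0 = +137.4000 N
  Ry@0 = +191.9846 N
  Ry@2 = -4.1746 N

-234.086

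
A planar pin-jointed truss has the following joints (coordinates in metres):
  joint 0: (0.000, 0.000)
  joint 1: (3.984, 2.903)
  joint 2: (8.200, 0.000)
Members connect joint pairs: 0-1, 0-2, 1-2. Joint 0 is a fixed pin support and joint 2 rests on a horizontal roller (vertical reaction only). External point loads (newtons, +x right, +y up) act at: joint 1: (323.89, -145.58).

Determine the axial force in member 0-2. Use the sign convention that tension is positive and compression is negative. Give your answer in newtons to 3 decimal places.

269.248

N=3 nodes, M=3 members, R=3 reactions → 2N=6, M+R=6
member 0 (0-1): L=4.9295, (cx,cy)=(0.8082,0.5889)
member 1 (0-2): L=8.2000, (cx,cy)=(1.0000,0.0000)
member 2 (1-2): L=5.1188, (cx,cy)=(0.8236,-0.5671)
solve A·x = −loads:
  F[0-1] = +67.6092 N (tension)
  F[0-2] = +269.2482 N (tension)
  F[1-2] = -326.9038 N (compression)
  Rx@0 = -323.8900 N
  Ry@0 = -39.8155 N
  Ry@2 = +185.3955 N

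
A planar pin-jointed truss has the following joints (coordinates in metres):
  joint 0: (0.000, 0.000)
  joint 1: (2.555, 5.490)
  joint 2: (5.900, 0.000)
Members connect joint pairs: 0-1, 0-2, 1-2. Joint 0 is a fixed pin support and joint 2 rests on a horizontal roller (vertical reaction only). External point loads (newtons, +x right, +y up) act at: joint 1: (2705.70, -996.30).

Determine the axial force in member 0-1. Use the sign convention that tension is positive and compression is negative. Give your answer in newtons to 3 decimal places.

N=3 nodes, M=3 members, R=3 reactions → 2N=6, M+R=6
member 0 (0-1): L=6.0554, (cx,cy)=(0.4219,0.9066)
member 1 (0-2): L=5.9000, (cx,cy)=(1.0000,0.0000)
member 2 (1-2): L=6.4288, (cx,cy)=(0.5203,-0.8540)
solve A·x = −loads:
  F[0-1] = +2153.9490 N (tension)
  F[0-2] = +1796.8714 N (tension)
  F[1-2] = -3453.4168 N (compression)
  Rx@0 = -2705.7000 N
  Ry@0 = -1952.8253 N
  Ry@2 = +2949.1253 N

2153.949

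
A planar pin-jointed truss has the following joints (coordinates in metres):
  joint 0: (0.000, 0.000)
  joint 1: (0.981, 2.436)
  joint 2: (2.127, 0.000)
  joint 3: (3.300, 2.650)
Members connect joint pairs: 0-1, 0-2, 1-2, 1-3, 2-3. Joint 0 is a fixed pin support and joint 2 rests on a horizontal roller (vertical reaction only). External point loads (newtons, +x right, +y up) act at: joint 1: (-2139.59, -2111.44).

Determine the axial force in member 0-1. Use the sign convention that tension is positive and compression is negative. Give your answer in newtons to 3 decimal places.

-3868.053

N=4 nodes, M=5 members, R=3 reactions → 2N=8, M+R=8
member 0 (0-1): L=2.6261, (cx,cy)=(0.3736,0.9276)
member 1 (0-2): L=2.1270, (cx,cy)=(1.0000,0.0000)
member 2 (1-2): L=2.6921, (cx,cy)=(0.4257,-0.9049)
member 3 (1-3): L=2.3289, (cx,cy)=(0.9958,0.0919)
member 4 (2-3): L=2.8980, (cx,cy)=(0.4048,0.9144)
solve A·x = −loads:
  F[0-1] = -3868.0534 N (compression)
  F[0-2] = -694.6545 N (compression)
  F[1-2] = +1631.8331 N (tension)
  F[1-3] = -0.0000 N (compression)
  F[2-3] = +0.0000 N (tension)
  Rx@0 = +2139.5900 N
  Ry@0 = +3588.0355 N
  Ry@2 = -1476.5955 N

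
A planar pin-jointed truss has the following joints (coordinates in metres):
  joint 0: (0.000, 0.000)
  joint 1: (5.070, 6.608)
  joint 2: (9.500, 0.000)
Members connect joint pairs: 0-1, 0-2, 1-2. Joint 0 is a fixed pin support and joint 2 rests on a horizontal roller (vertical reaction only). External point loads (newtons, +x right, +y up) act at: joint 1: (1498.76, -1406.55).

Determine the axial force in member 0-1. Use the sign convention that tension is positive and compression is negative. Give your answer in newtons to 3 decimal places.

487.293

N=3 nodes, M=3 members, R=3 reactions → 2N=6, M+R=6
member 0 (0-1): L=8.3289, (cx,cy)=(0.6087,0.7934)
member 1 (0-2): L=9.5000, (cx,cy)=(1.0000,0.0000)
member 2 (1-2): L=7.9555, (cx,cy)=(0.5568,-0.8306)
solve A·x = −loads:
  F[0-1] = +487.2928 N (tension)
  F[0-2] = +1202.1332 N (tension)
  F[1-2] = -2158.8295 N (compression)
  Rx@0 = -1498.7600 N
  Ry@0 = -386.6094 N
  Ry@2 = +1793.1594 N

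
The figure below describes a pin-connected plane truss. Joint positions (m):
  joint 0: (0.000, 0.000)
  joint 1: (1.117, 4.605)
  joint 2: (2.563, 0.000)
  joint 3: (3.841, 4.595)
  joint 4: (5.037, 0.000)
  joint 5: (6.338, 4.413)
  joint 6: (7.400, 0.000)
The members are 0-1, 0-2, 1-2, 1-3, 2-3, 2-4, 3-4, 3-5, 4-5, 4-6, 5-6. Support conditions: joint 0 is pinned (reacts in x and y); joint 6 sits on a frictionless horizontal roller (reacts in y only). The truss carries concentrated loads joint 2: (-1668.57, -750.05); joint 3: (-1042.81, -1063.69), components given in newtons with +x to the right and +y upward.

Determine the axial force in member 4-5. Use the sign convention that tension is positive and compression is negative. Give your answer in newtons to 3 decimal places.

N=7 nodes, M=11 members, R=3 reactions → 2N=14, M+R=14
member 0 (0-1): L=4.7385, (cx,cy)=(0.2357,0.9718)
member 1 (0-2): L=2.5630, (cx,cy)=(1.0000,0.0000)
member 2 (1-2): L=4.8267, (cx,cy)=(0.2996,-0.9541)
member 3 (1-3): L=2.7240, (cx,cy)=(1.0000,-0.0037)
member 4 (2-3): L=4.7694, (cx,cy)=(0.2680,0.9634)
member 5 (2-4): L=2.4740, (cx,cy)=(1.0000,0.0000)
member 6 (3-4): L=4.7481, (cx,cy)=(0.2519,-0.9678)
member 7 (3-5): L=2.5036, (cx,cy)=(0.9974,-0.0727)
member 8 (4-5): L=4.6008, (cx,cy)=(0.2828,0.9592)
member 9 (4-6): L=2.3630, (cx,cy)=(1.0000,0.0000)
member 10 (5-6): L=4.5390, (cx,cy)=(0.2340,-0.9722)
solve A·x = −loads:
  F[0-1] = -1697.2035 N (compression)
  F[0-2] = -2311.3035 N (compression)
  F[1-2] = +1732.3145 N (tension)
  F[1-3] = -919.0566 N (compression)
  F[2-3] = -936.9631 N (compression)
  F[2-4] = +127.3067 N (tension)
  F[3-4] = -163.3520 N (compression)
  F[3-5] = -86.3885 N (compression)
  F[4-5] = +164.8115 N (tension)
  F[4-6] = +39.5548 N (tension)
  F[5-6] = -169.0573 N (compression)
  Rx@0 = +2711.3800 N
  Ry@0 = +1649.3752 N
  Ry@6 = +164.3648 N

164.812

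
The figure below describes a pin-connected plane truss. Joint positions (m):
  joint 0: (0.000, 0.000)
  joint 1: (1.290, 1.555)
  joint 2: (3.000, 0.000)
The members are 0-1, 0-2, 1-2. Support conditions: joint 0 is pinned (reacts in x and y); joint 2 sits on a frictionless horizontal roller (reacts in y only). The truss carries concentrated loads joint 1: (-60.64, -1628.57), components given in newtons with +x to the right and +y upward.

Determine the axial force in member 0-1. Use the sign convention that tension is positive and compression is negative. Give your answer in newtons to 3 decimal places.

-1246.969

N=3 nodes, M=3 members, R=3 reactions → 2N=6, M+R=6
member 0 (0-1): L=2.0204, (cx,cy)=(0.6385,0.7696)
member 1 (0-2): L=3.0000, (cx,cy)=(1.0000,0.0000)
member 2 (1-2): L=2.3113, (cx,cy)=(0.7398,-0.6728)
solve A·x = −loads:
  F[0-1] = -1246.9693 N (compression)
  F[0-2] = +735.5236 N (tension)
  F[1-2] = -994.1629 N (compression)
  Rx@0 = +60.6400 N
  Ry@0 = +959.7166 N
  Ry@2 = +668.8534 N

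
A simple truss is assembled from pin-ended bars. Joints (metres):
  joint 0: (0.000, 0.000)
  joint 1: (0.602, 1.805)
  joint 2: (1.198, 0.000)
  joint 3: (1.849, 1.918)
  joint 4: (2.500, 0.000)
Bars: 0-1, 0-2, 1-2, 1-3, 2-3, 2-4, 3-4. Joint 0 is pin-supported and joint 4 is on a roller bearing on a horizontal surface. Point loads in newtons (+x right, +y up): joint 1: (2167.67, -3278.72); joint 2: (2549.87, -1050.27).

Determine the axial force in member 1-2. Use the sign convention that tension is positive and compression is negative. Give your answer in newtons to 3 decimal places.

N=5 nodes, M=7 members, R=3 reactions → 2N=10, M+R=10
member 0 (0-1): L=1.9027, (cx,cy)=(0.3164,0.9486)
member 1 (0-2): L=1.1980, (cx,cy)=(1.0000,0.0000)
member 2 (1-2): L=1.9009, (cx,cy)=(0.3135,-0.9496)
member 3 (1-3): L=1.2521, (cx,cy)=(0.9959,0.0902)
member 4 (2-3): L=2.0255, (cx,cy)=(0.3214,0.9469)
member 5 (2-4): L=1.3020, (cx,cy)=(1.0000,0.0000)
member 6 (3-4): L=2.0255, (cx,cy)=(0.3214,-0.9469)
solve A·x = −loads:
  F[0-1] = -1550.7901 N (compression)
  F[0-2] = +5208.1874 N (tension)
  F[1-2] = -2094.5925 N (compression)
  F[1-3] = -2009.7727 N (compression)
  F[2-3] = +3209.5345 N (tension)
  F[2-4] = +970.0046 N (tension)
  F[3-4] = -3017.9942 N (compression)
  Rx@0 = -4717.5400 N
  Ry@0 = +1471.1271 N
  Ry@4 = +2857.8629 N

-2094.593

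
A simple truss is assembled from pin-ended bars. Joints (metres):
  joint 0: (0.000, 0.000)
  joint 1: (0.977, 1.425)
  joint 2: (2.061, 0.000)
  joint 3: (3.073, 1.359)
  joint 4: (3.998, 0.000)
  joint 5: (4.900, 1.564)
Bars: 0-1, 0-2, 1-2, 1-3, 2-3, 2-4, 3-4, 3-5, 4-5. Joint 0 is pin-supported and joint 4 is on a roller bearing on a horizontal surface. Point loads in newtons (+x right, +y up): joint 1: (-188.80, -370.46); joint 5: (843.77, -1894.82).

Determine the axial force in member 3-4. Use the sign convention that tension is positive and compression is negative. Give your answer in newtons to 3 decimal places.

N=6 nodes, M=9 members, R=3 reactions → 2N=12, M+R=12
member 0 (0-1): L=1.7278, (cx,cy)=(0.5655,0.8248)
member 1 (0-2): L=2.0610, (cx,cy)=(1.0000,0.0000)
member 2 (1-2): L=1.7904, (cx,cy)=(0.6054,-0.7959)
member 3 (1-3): L=2.0970, (cx,cy)=(0.9995,-0.0315)
member 4 (2-3): L=1.6944, (cx,cy)=(0.5973,0.8020)
member 5 (2-4): L=1.9370, (cx,cy)=(1.0000,0.0000)
member 6 (3-4): L=1.6439, (cx,cy)=(0.5627,-0.8267)
member 7 (3-5): L=1.8385, (cx,cy)=(0.9938,0.1115)
member 8 (4-5): L=1.8055, (cx,cy)=(0.4996,0.8663)
solve A·x = −loads:
  F[0-1] = +497.5357 N (tension)
  F[0-2] = +373.6274 N (tension)
  F[1-2] = -1024.1838 N (compression)
  F[1-3] = +1090.7619 N (tension)
  F[2-3] = +1016.3227 N (tension)
  F[2-4] = -853.4585 N (compression)
  F[3-4] = -663.4791 N (compression)
  F[3-5] = +2083.5458 N (tension)
  F[4-5] = -2455.5556 N (compression)
  Rx@0 = -654.9700 N
  Ry@0 = -410.3512 N
  Ry@4 = +2675.6312 N

-663.479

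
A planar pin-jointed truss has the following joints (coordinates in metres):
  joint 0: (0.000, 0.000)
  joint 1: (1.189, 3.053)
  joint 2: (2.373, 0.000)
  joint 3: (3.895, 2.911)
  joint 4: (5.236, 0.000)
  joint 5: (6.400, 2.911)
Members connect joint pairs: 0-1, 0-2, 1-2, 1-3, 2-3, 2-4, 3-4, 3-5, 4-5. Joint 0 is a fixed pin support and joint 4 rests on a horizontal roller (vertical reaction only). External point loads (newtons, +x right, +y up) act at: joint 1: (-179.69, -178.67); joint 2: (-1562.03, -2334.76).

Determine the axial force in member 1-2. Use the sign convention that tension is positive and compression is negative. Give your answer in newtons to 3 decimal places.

N=6 nodes, M=9 members, R=3 reactions → 2N=12, M+R=12
member 0 (0-1): L=3.2764, (cx,cy)=(0.3629,0.9318)
member 1 (0-2): L=2.3730, (cx,cy)=(1.0000,0.0000)
member 2 (1-2): L=3.2745, (cx,cy)=(0.3616,-0.9323)
member 3 (1-3): L=2.7097, (cx,cy)=(0.9986,-0.0524)
member 4 (2-3): L=3.2849, (cx,cy)=(0.4633,0.8862)
member 5 (2-4): L=2.8630, (cx,cy)=(1.0000,0.0000)
member 6 (3-4): L=3.2050, (cx,cy)=(0.4184,-0.9083)
member 7 (3-5): L=2.5050, (cx,cy)=(1.0000,0.0000)
member 8 (4-5): L=3.1351, (cx,cy)=(0.3713,0.9285)
solve A·x = −loads:
  F[0-1] = -1630.6648 N (compression)
  F[0-2] = -1149.9471 N (compression)
  F[1-2] = +1491.6786 N (tension)
  F[1-3] = -952.7481 N (compression)
  F[2-3] = +1065.2484 N (tension)
  F[2-4] = +457.8713 N (tension)
  F[3-4] = -1094.3253 N (compression)
  F[3-5] = -0.0000 N (tension)
  F[4-5] = +0.0000 N (tension)
  Rx@0 = +1741.7200 N
  Ry@0 = +1519.4975 N
  Ry@4 = +993.9325 N

1491.679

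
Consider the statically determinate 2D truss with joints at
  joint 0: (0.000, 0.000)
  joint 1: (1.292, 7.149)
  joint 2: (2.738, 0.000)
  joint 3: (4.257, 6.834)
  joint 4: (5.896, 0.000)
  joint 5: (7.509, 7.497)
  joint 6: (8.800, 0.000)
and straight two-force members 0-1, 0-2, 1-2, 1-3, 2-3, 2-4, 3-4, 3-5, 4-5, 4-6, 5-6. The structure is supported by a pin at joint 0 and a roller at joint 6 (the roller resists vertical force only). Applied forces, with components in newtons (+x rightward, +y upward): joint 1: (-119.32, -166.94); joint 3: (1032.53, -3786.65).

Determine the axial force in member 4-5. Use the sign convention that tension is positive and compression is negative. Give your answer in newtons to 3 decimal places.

2836.215

N=7 nodes, M=11 members, R=3 reactions → 2N=14, M+R=14
member 0 (0-1): L=7.2648, (cx,cy)=(0.1778,0.9841)
member 1 (0-2): L=2.7380, (cx,cy)=(1.0000,0.0000)
member 2 (1-2): L=7.2938, (cx,cy)=(0.1983,-0.9802)
member 3 (1-3): L=2.9817, (cx,cy)=(0.9944,-0.1056)
member 4 (2-3): L=7.0008, (cx,cy)=(0.2170,0.9762)
member 5 (2-4): L=3.1580, (cx,cy)=(1.0000,0.0000)
member 6 (3-4): L=7.0278, (cx,cy)=(0.2332,-0.9724)
member 7 (3-5): L=3.3189, (cx,cy)=(0.9798,0.1998)
member 8 (4-5): L=7.6686, (cx,cy)=(0.2103,0.9776)
member 9 (4-6): L=2.9040, (cx,cy)=(1.0000,0.0000)
member 10 (5-6): L=7.6073, (cx,cy)=(0.1697,-0.9855)
solve A·x = −loads:
  F[0-1] = -1414.9244 N (compression)
  F[0-2] = +1164.8453 N (tension)
  F[1-2] = +1292.3574 N (tension)
  F[1-3] = -390.7133 N (compression)
  F[2-3] = -1297.6188 N (compression)
  F[2-4] = +1702.6087 N (tension)
  F[3-4] = -2851.3926 N (compression)
  F[3-5] = -1058.9605 N (compression)
  F[4-5] = +2836.2153 N (tension)
  F[4-6] = +441.0480 N (tension)
  F[5-6] = -2598.9185 N (compression)
  Rx@0 = -913.2100 N
  Ry@0 = +1392.3688 N
  Ry@6 = +2561.2212 N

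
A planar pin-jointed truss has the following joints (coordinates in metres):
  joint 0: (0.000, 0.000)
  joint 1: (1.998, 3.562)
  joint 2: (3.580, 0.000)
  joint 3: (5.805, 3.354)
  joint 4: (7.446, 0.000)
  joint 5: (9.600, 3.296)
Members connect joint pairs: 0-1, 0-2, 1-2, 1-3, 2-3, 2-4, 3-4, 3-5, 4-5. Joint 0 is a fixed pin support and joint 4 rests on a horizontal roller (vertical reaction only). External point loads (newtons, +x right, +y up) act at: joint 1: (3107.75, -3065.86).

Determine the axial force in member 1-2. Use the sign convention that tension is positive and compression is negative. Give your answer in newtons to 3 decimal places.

-2373.298

N=6 nodes, M=9 members, R=3 reactions → 2N=12, M+R=12
member 0 (0-1): L=4.0841, (cx,cy)=(0.4892,0.8722)
member 1 (0-2): L=3.5800, (cx,cy)=(1.0000,0.0000)
member 2 (1-2): L=3.8975, (cx,cy)=(0.4059,-0.9139)
member 3 (1-3): L=3.8127, (cx,cy)=(0.9985,-0.0546)
member 4 (2-3): L=4.0249, (cx,cy)=(0.5528,0.8333)
member 5 (2-4): L=3.8660, (cx,cy)=(1.0000,0.0000)
member 6 (3-4): L=3.7339, (cx,cy)=(0.4395,-0.8983)
member 7 (3-5): L=3.7954, (cx,cy)=(0.9999,-0.0153)
member 8 (4-5): L=3.9374, (cx,cy)=(0.5471,0.8371)
solve A·x = −loads:
  F[0-1] = -867.3988 N (compression)
  F[0-2] = +3532.0942 N (tension)
  F[1-2] = -2373.2985 N (compression)
  F[1-3] = -2572.6026 N (compression)
  F[2-3] = +2602.8727 N (tension)
  F[2-4] = +1129.8860 N (tension)
  F[3-4] = -2570.9382 N (compression)
  F[3-5] = -0.0000 N (compression)
  F[4-5] = +0.0000 N (tension)
  Rx@0 = -3107.7500 N
  Ry@0 = +756.5135 N
  Ry@4 = +2309.3465 N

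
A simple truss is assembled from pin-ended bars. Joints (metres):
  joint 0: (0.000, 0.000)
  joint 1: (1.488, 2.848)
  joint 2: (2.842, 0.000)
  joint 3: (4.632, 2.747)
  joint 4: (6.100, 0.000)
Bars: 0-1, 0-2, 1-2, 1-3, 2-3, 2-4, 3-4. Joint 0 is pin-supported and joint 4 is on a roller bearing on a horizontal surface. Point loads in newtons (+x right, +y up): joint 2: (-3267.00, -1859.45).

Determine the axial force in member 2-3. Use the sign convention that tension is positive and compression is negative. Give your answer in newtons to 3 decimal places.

995.426

N=5 nodes, M=7 members, R=3 reactions → 2N=10, M+R=10
member 0 (0-1): L=3.2133, (cx,cy)=(0.4631,0.8863)
member 1 (0-2): L=2.8420, (cx,cy)=(1.0000,0.0000)
member 2 (1-2): L=3.1535, (cx,cy)=(0.4294,-0.9031)
member 3 (1-3): L=3.1456, (cx,cy)=(0.9995,-0.0321)
member 4 (2-3): L=3.2787, (cx,cy)=(0.5459,0.8378)
member 5 (2-4): L=3.2580, (cx,cy)=(1.0000,0.0000)
member 6 (3-4): L=3.1146, (cx,cy)=(0.4713,-0.8820)
solve A·x = −loads:
  F[0-1] = -1120.5107 N (compression)
  F[0-2] = -2748.1179 N (compression)
  F[1-2] = +1135.4509 N (tension)
  F[1-3] = -1006.9267 N (compression)
  F[2-3] = +995.4255 N (tension)
  F[2-4] = +462.9628 N (tension)
  F[3-4] = -982.2659 N (compression)
  Rx@0 = +3267.0000 N
  Ry@0 = +993.1292 N
  Ry@4 = +866.3208 N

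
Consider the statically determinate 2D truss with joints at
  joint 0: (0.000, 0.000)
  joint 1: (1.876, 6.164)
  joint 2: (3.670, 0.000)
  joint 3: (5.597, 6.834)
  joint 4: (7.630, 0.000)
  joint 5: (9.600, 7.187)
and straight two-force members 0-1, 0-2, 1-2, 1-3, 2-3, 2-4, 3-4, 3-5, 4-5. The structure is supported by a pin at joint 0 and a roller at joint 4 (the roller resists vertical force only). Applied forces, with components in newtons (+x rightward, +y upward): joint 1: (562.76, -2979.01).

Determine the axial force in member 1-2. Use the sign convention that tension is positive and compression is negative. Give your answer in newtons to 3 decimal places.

-1372.238

N=6 nodes, M=9 members, R=3 reactions → 2N=12, M+R=12
member 0 (0-1): L=6.4432, (cx,cy)=(0.2912,0.9567)
member 1 (0-2): L=3.6700, (cx,cy)=(1.0000,0.0000)
member 2 (1-2): L=6.4198, (cx,cy)=(0.2794,-0.9602)
member 3 (1-3): L=3.7808, (cx,cy)=(0.9842,0.1772)
member 4 (2-3): L=7.1005, (cx,cy)=(0.2714,0.9625)
member 5 (2-4): L=3.9600, (cx,cy)=(1.0000,0.0000)
member 6 (3-4): L=7.1300, (cx,cy)=(0.2851,-0.9585)
member 7 (3-5): L=4.0185, (cx,cy)=(0.9961,0.0878)
member 8 (4-5): L=7.4521, (cx,cy)=(0.2644,0.9644)
solve A·x = −loads:
  F[0-1] = -1873.0759 N (compression)
  F[0-2] = +1108.1278 N (tension)
  F[1-2] = -1372.2377 N (compression)
  F[1-3] = -736.3099 N (compression)
  F[2-3] = +1368.9454 N (tension)
  F[2-4] = +353.1385 N (tension)
  F[3-4] = -1238.5002 N (compression)
  F[3-5] = -0.0000 N (compression)
  F[4-5] = -0.0000 N (compression)
  Rx@0 = -562.7600 N
  Ry@0 = +1791.9228 N
  Ry@4 = +1187.0872 N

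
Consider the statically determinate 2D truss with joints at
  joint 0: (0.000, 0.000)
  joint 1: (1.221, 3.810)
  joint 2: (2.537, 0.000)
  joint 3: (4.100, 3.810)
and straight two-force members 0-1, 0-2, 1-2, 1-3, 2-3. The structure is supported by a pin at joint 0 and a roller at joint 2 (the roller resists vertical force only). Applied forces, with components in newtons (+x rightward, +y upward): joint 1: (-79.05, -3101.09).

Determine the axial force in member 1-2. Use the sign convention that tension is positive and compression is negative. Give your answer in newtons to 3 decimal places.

-1453.409

N=4 nodes, M=5 members, R=3 reactions → 2N=8, M+R=8
member 0 (0-1): L=4.0009, (cx,cy)=(0.3052,0.9523)
member 1 (0-2): L=2.5370, (cx,cy)=(1.0000,0.0000)
member 2 (1-2): L=4.0309, (cx,cy)=(0.3265,-0.9452)
member 3 (1-3): L=2.8790, (cx,cy)=(1.0000,0.0000)
member 4 (2-3): L=4.1181, (cx,cy)=(0.3795,0.9252)
solve A·x = −loads:
  F[0-1] = -1813.8543 N (compression)
  F[0-2] = +474.5090 N (tension)
  F[1-2] = -1453.4092 N (compression)
  F[1-3] = -0.0000 N (compression)
  F[2-3] = -0.0000 N (compression)
  Rx@0 = +79.0500 N
  Ry@0 = +1727.3216 N
  Ry@2 = +1373.7684 N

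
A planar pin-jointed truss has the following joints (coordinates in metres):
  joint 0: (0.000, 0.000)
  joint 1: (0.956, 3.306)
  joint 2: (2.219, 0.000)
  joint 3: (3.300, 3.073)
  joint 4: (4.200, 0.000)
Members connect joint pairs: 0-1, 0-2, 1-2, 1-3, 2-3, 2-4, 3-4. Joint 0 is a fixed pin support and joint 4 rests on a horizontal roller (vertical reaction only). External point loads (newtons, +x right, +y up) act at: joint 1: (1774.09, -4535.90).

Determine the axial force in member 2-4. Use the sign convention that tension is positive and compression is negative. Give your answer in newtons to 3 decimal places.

N=5 nodes, M=7 members, R=3 reactions → 2N=10, M+R=10
member 0 (0-1): L=3.4414, (cx,cy)=(0.2778,0.9606)
member 1 (0-2): L=2.2190, (cx,cy)=(1.0000,0.0000)
member 2 (1-2): L=3.5390, (cx,cy)=(0.3569,-0.9342)
member 3 (1-3): L=2.3556, (cx,cy)=(0.9951,-0.0989)
member 4 (2-3): L=3.2576, (cx,cy)=(0.3318,0.9433)
member 5 (2-4): L=1.9810, (cx,cy)=(1.0000,0.0000)
member 6 (3-4): L=3.2021, (cx,cy)=(0.2811,-0.9597)
solve A·x = −loads:
  F[0-1] = -2193.3049 N (compression)
  F[0-2] = +2383.3681 N (tension)
  F[1-2] = -2439.1477 N (compression)
  F[1-3] = -1520.3498 N (compression)
  F[2-3] = +2415.4012 N (tension)
  F[2-4] = +711.3659 N (tension)
  F[3-4] = -2530.9468 N (compression)
  Rx@0 = -1774.0900 N
  Ry@0 = +2106.9805 N
  Ry@4 = +2428.9195 N

711.366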